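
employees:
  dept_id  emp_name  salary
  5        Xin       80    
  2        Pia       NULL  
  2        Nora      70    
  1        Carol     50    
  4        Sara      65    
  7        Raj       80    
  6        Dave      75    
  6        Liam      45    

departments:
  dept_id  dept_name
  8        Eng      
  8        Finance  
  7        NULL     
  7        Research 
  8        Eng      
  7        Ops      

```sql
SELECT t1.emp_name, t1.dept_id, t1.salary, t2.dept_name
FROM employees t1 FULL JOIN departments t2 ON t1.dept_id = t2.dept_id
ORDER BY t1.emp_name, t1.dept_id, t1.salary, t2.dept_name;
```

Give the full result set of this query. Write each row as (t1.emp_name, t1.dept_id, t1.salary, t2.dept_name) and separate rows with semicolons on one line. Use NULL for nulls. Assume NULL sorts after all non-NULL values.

FULL OUTER JOIN keeps every row from both sides; unmatched rows get NULL for the other side's columns.
Matching on t1.dept_id = t2.dept_id.
- t1 (dept_id=5) has no partner → padded with NULL.
- t1 (dept_id=2) has no partner → padded with NULL.
- t1 (dept_id=2) has no partner → padded with NULL.
- t1 (dept_id=1) has no partner → padded with NULL.
- t1 (dept_id=4) has no partner → padded with NULL.
- t1 (dept_id=7) pairs with 3 row(s) of t2.
- t1 (dept_id=6) has no partner → padded with NULL.
- t1 (dept_id=6) has no partner → padded with NULL.
- plus 3 unmatched t2 row(s), each kept with NULL t1 columns.

(Carol, 1, 50, NULL); (Dave, 6, 75, NULL); (Liam, 6, 45, NULL); (Nora, 2, 70, NULL); (Pia, 2, NULL, NULL); (Raj, 7, 80, Ops); (Raj, 7, 80, Research); (Raj, 7, 80, NULL); (Sara, 4, 65, NULL); (Xin, 5, 80, NULL); (NULL, NULL, NULL, Eng); (NULL, NULL, NULL, Eng); (NULL, NULL, NULL, Finance)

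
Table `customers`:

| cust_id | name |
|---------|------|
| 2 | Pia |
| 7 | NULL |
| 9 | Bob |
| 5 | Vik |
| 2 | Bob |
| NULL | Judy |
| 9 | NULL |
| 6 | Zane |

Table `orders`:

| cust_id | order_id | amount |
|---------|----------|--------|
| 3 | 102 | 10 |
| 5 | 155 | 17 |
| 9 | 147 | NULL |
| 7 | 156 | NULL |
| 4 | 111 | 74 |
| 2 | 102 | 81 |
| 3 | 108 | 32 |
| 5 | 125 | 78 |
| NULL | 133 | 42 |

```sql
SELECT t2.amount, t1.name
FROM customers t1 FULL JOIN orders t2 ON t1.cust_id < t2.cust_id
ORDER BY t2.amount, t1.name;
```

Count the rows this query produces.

24

FULL OUTER JOIN keeps every row from both sides; unmatched rows get NULL for the other side's columns.
Matching on t1.cust_id < t2.cust_id. A NULL in a compared column never satisfies the condition.
- t1[0] cust_id=2 → 7 match(es) in t2 → 7 row(s).
- t1[1] cust_id=7 → 1 match(es) in t2 → 1 row(s).
- t1[2] cust_id=9 → no match; kept with NULLs on the t2 side.
- t1[3] cust_id=5 → 2 match(es) in t2 → 2 row(s).
- t1[4] cust_id=2 → 7 match(es) in t2 → 7 row(s).
- t1[5] cust_id=NULL → no match; kept with NULLs on the t2 side.
- t1[6] cust_id=9 → no match; kept with NULLs on the t2 side.
- t1[7] cust_id=6 → 2 match(es) in t2 → 2 row(s).
- 2 row(s) from t2 found no t1 partner → padded with NULL.
Total: 19 matched + 5 padded = 24 rows.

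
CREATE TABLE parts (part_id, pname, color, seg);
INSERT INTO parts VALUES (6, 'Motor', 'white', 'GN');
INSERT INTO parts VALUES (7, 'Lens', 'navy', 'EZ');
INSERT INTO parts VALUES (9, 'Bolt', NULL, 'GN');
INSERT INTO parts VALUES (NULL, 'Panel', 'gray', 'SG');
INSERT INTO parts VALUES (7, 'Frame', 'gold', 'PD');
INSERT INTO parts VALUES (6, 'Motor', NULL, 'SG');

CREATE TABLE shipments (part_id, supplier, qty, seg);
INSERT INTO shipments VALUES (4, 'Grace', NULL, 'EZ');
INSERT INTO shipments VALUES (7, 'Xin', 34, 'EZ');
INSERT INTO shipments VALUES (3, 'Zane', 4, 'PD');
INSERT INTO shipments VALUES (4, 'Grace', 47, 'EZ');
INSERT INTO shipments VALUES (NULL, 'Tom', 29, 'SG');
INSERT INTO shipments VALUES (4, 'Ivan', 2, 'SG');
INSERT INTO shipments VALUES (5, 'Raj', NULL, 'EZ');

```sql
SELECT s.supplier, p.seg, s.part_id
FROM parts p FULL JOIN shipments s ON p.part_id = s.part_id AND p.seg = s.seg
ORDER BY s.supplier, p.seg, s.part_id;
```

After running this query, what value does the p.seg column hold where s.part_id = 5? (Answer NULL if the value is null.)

NULL

FULL OUTER JOIN keeps every row from both sides; unmatched rows get NULL for the other side's columns.
Matching on p.part_id = s.part_id AND p.seg = s.seg. A NULL in a compared column never satisfies the condition.
- p[0] part_id=6, seg=GN → no match; kept with NULLs on the s side.
- p[1] part_id=7, seg=EZ → 1 match(es) in s → 1 row(s).
- p[2] part_id=9, seg=GN → no match; kept with NULLs on the s side.
- p[3] part_id=NULL, seg=SG → no match; kept with NULLs on the s side.
- p[4] part_id=7, seg=PD → no match; kept with NULLs on the s side.
- p[5] part_id=6, seg=SG → no match; kept with NULLs on the s side.
- 6 s row(s) had no p match → kept, p columns NULL.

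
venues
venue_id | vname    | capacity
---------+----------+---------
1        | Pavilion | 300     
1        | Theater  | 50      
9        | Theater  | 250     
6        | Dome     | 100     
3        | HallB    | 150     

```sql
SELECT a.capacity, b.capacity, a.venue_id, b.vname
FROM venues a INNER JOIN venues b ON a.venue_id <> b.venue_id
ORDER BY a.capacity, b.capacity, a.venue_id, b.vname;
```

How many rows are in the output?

INNER JOIN keeps only pairs where the ON condition holds.
Matching on a.venue_id <> b.venue_id.
Matched pairs: 18.
Total: 18 rows.

18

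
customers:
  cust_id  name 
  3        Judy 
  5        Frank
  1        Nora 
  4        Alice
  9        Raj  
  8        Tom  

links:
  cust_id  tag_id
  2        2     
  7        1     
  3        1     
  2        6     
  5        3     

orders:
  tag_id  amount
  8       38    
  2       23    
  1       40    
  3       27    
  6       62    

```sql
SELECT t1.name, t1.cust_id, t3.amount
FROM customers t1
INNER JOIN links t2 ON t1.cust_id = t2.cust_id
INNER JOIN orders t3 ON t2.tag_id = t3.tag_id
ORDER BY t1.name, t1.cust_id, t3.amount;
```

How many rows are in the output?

2

Joins associate left-to-right: customers INNER JOIN links on cust_id gives 2 intermediate row(s).
Then INNER JOIN `orders t3` on tag_id: keep only rows whose t2.tag_id appears in t3.
Result: 2 row(s).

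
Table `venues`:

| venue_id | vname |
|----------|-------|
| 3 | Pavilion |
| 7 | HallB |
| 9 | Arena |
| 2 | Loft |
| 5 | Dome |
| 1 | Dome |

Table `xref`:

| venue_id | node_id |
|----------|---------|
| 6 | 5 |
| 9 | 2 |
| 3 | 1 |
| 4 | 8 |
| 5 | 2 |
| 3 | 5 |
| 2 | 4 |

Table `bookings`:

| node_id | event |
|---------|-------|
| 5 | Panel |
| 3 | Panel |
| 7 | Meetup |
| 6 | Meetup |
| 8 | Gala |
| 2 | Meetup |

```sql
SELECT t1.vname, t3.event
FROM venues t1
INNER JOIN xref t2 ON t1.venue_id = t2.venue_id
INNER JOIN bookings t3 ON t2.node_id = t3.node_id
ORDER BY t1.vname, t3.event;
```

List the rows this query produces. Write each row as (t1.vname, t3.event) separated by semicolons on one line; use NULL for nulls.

(Arena, Meetup); (Dome, Meetup); (Pavilion, Panel)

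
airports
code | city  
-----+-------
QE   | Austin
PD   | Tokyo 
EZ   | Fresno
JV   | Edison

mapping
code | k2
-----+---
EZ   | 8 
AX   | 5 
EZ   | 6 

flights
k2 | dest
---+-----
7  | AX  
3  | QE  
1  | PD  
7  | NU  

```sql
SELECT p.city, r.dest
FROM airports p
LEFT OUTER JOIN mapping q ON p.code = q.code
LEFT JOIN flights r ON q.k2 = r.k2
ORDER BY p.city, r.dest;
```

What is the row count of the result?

5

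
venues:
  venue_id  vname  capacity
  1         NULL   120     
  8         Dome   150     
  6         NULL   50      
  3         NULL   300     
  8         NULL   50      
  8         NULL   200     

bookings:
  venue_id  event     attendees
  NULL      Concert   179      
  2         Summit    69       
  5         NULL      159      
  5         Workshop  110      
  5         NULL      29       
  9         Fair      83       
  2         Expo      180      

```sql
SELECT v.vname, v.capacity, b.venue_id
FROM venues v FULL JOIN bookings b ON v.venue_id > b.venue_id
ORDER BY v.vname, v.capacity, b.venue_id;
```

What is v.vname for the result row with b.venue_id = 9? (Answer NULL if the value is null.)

FULL OUTER JOIN keeps every row from both sides; unmatched rows get NULL for the other side's columns.
Matching on v.venue_id > b.venue_id. A NULL in a compared column never satisfies the condition.
- v row (venue_id=1): no match → kept, b columns NULL.
- v row (venue_id=8): matches 5 b row(s) → 5 output row(s).
- v row (venue_id=6): matches 5 b row(s) → 5 output row(s).
- v row (venue_id=3): matches 2 b row(s) → 2 output row(s).
- v row (venue_id=8): matches 5 b row(s) → 5 output row(s).
- v row (venue_id=8): matches 5 b row(s) → 5 output row(s).
- 2 row(s) from b found no v partner → padded with NULL.

NULL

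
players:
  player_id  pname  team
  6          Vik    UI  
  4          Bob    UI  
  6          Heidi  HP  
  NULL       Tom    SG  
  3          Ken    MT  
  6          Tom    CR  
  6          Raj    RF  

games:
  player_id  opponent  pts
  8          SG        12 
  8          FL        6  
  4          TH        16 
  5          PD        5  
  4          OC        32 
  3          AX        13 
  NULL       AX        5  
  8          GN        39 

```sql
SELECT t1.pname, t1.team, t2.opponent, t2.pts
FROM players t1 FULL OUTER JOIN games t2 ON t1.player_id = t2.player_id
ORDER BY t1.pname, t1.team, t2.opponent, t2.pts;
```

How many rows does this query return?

FULL OUTER JOIN keeps every row from both sides; unmatched rows get NULL for the other side's columns.
Matching on t1.player_id = t2.player_id. A NULL in a compared column never satisfies the condition.
Matched pairs: 3; unmatched t1 rows kept: 5; unmatched t2 rows kept: 5.
Total: 3 matched + 10 padded = 13 rows.

13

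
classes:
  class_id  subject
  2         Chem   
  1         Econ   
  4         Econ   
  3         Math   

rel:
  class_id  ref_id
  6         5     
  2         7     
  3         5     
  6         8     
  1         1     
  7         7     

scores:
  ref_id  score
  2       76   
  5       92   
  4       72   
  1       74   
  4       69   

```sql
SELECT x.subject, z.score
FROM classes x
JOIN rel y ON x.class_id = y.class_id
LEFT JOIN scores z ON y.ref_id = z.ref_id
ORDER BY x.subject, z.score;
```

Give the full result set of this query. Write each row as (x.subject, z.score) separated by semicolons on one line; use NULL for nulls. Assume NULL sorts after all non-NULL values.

(Chem, NULL); (Econ, 74); (Math, 92)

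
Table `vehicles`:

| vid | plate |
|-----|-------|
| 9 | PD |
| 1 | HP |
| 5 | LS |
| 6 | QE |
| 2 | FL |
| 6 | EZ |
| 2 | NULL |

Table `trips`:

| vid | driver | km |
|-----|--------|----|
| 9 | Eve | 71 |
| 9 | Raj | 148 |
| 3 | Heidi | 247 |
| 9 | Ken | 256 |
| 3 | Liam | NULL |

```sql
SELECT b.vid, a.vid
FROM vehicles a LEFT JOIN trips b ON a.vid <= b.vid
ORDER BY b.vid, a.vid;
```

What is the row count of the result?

27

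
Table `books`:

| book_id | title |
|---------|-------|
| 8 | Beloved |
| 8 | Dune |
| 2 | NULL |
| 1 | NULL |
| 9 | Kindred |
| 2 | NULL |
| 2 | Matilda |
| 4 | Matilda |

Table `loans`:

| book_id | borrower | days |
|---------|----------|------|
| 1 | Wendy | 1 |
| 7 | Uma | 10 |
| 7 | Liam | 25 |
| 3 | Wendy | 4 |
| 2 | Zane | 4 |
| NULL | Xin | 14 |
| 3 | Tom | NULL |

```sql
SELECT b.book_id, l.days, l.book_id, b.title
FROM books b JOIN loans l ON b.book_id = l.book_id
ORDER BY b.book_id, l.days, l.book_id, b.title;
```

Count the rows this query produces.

INNER JOIN keeps only pairs where the ON condition holds.
Matching on b.book_id = l.book_id. A NULL in a compared column never satisfies the condition.
- b[0] book_id=8 → no match; dropped.
- b[1] book_id=8 → no match; dropped.
- b[2] book_id=2 → 1 match(es) in l → 1 row(s).
- b[3] book_id=1 → 1 match(es) in l → 1 row(s).
- b[4] book_id=9 → no match; dropped.
- b[5] book_id=2 → 1 match(es) in l → 1 row(s).
- b[6] book_id=2 → 1 match(es) in l → 1 row(s).
- b[7] book_id=4 → no match; dropped.
Total: 4 rows.

4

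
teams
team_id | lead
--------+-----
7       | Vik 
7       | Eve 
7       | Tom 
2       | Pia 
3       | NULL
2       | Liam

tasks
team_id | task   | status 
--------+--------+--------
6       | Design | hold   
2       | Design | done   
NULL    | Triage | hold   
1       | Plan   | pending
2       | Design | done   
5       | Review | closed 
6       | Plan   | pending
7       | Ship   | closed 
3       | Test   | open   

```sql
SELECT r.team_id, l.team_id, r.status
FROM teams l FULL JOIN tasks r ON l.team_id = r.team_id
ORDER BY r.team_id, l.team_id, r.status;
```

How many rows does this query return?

13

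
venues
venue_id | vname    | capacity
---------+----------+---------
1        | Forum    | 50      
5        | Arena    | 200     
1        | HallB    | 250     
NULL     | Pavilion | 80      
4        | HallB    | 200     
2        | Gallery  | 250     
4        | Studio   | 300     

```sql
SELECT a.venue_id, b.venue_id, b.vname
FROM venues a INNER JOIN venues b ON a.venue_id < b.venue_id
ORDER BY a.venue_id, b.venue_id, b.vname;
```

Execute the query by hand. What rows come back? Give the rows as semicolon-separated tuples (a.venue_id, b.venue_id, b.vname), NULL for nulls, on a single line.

(1, 2, Gallery); (1, 2, Gallery); (1, 4, HallB); (1, 4, HallB); (1, 4, Studio); (1, 4, Studio); (1, 5, Arena); (1, 5, Arena); (2, 4, HallB); (2, 4, Studio); (2, 5, Arena); (4, 5, Arena); (4, 5, Arena)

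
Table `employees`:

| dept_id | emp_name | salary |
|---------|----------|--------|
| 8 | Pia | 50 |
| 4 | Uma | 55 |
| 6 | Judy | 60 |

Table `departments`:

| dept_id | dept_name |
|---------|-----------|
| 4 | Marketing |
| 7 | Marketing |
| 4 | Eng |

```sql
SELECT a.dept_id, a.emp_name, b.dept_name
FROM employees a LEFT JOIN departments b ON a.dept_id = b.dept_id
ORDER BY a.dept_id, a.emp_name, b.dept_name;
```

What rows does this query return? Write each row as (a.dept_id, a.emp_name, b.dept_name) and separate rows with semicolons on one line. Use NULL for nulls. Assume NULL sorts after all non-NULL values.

LEFT JOIN keeps every row from `employees`; unmatched rows get NULL for `departments`'s columns.
Matching on a.dept_id = b.dept_id.
- a row (dept_id=8): no match → kept, b columns NULL.
- a row (dept_id=4): matches 2 b row(s) → 2 output row(s).
- a row (dept_id=6): no match → kept, b columns NULL.
After projecting and ordering:
a.dept_id | a.emp_name | b.dept_name
4 | Uma | Eng
4 | Uma | Marketing
6 | Judy | NULL
8 | Pia | NULL

(4, Uma, Eng); (4, Uma, Marketing); (6, Judy, NULL); (8, Pia, NULL)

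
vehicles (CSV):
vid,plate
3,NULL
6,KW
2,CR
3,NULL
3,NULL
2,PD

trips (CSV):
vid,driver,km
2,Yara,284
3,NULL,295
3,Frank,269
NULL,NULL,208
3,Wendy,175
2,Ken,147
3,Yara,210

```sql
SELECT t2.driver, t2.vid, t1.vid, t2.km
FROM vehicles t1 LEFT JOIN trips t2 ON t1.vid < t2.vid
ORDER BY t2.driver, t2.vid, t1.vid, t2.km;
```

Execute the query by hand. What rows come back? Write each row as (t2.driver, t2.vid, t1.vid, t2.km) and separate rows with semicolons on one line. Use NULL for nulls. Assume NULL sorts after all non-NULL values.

LEFT JOIN keeps every row from `vehicles`; unmatched rows get NULL for `trips`'s columns.
Matching on t1.vid < t2.vid. A NULL in a compared column never satisfies the condition.
Matched pairs: 8; unmatched t1 rows kept: 4.

(Frank, 3, 2, 269); (Frank, 3, 2, 269); (Wendy, 3, 2, 175); (Wendy, 3, 2, 175); (Yara, 3, 2, 210); (Yara, 3, 2, 210); (NULL, 3, 2, 295); (NULL, 3, 2, 295); (NULL, NULL, 3, NULL); (NULL, NULL, 3, NULL); (NULL, NULL, 3, NULL); (NULL, NULL, 6, NULL)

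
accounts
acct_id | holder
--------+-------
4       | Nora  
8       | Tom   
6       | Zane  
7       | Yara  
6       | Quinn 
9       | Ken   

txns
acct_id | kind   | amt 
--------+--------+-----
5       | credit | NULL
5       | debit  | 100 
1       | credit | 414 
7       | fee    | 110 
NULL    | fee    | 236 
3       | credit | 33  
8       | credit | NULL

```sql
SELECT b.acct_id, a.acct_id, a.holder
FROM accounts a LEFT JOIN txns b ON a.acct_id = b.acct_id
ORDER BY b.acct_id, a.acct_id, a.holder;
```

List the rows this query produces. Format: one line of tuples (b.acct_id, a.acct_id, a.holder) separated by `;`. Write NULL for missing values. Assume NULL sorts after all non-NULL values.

LEFT JOIN keeps every row from `accounts`; unmatched rows get NULL for `txns`'s columns.
Matching on a.acct_id = b.acct_id. A NULL in a compared column never satisfies the condition.
- a[0] acct_id=4 → no match; kept with NULLs on the b side.
- a[1] acct_id=8 → 1 match(es) in b → 1 row(s).
- a[2] acct_id=6 → no match; kept with NULLs on the b side.
- a[3] acct_id=7 → 1 match(es) in b → 1 row(s).
- a[4] acct_id=6 → no match; kept with NULLs on the b side.
- a[5] acct_id=9 → no match; kept with NULLs on the b side.
After projecting and ordering:
b.acct_id | a.acct_id | a.holder
7 | 7 | Yara
8 | 8 | Tom
NULL | 4 | Nora
NULL | 6 | Quinn
NULL | 6 | Zane
NULL | 9 | Ken

(7, 7, Yara); (8, 8, Tom); (NULL, 4, Nora); (NULL, 6, Quinn); (NULL, 6, Zane); (NULL, 9, Ken)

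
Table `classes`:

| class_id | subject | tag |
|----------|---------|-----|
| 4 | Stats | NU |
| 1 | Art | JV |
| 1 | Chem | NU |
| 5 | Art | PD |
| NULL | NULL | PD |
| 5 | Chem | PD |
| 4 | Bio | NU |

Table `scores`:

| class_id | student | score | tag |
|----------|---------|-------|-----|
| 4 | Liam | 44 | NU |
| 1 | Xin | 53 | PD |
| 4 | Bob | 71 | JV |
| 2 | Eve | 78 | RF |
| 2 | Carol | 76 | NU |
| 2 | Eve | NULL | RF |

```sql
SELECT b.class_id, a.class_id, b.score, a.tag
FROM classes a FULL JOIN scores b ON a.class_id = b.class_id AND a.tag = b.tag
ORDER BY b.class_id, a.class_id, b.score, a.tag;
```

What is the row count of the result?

12

FULL OUTER JOIN keeps every row from both sides; unmatched rows get NULL for the other side's columns.
Matching on a.class_id = b.class_id AND a.tag = b.tag. A NULL in a compared column never satisfies the condition.
Matched pairs: 2; unmatched a rows kept: 5; unmatched b rows kept: 5.
Total: 2 matched + 10 padded = 12 rows.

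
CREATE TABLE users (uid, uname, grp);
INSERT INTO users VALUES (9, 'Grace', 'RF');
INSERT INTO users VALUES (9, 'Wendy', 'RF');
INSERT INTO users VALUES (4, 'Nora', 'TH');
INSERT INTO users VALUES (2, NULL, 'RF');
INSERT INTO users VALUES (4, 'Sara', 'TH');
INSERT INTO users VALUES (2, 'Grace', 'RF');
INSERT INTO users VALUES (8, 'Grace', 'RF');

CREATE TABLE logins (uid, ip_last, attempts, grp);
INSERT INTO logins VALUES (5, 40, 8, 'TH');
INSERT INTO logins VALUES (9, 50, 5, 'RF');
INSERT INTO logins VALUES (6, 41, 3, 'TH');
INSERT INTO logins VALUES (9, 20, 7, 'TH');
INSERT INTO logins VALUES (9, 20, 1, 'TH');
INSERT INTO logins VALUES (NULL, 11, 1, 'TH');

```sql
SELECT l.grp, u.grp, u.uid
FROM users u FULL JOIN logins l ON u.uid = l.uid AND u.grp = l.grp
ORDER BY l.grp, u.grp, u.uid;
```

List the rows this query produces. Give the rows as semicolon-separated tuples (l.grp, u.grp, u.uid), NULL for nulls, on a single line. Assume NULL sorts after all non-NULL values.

FULL OUTER JOIN keeps every row from both sides; unmatched rows get NULL for the other side's columns.
Matching on u.uid = l.uid AND u.grp = l.grp. A NULL in a compared column never satisfies the condition.
- uid=9, grp=RF: 1 matching l row(s), so 1 row(s) emitted.
- uid=9, grp=RF: 1 matching l row(s), so 1 row(s) emitted.
- uid=4, grp=TH: no l row matches, row kept with l columns NULL.
- uid=2, grp=RF: no l row matches, row kept with l columns NULL.
- uid=4, grp=TH: no l row matches, row kept with l columns NULL.
- uid=2, grp=RF: no l row matches, row kept with l columns NULL.
- uid=8, grp=RF: no l row matches, row kept with l columns NULL.
- 5 l row(s) had no u match → kept, u columns NULL.

(RF, RF, 9); (RF, RF, 9); (TH, NULL, NULL); (TH, NULL, NULL); (TH, NULL, NULL); (TH, NULL, NULL); (TH, NULL, NULL); (NULL, RF, 2); (NULL, RF, 2); (NULL, RF, 8); (NULL, TH, 4); (NULL, TH, 4)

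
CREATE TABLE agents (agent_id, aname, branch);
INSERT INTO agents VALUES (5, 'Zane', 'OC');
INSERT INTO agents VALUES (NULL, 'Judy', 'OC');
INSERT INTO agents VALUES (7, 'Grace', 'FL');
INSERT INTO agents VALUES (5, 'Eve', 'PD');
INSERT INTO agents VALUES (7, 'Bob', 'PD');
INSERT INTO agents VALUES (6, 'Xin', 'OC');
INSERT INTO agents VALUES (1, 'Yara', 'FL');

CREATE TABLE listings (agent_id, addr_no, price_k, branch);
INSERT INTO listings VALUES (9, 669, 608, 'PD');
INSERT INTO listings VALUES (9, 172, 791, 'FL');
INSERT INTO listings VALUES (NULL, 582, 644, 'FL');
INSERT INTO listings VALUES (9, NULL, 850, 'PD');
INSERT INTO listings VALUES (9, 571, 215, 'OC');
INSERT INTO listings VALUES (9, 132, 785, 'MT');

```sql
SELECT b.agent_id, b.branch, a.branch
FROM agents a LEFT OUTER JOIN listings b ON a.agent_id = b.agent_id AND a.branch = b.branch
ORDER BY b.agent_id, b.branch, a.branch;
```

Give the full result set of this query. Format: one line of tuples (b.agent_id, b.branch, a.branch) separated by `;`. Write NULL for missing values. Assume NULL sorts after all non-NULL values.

(NULL, NULL, FL); (NULL, NULL, FL); (NULL, NULL, OC); (NULL, NULL, OC); (NULL, NULL, OC); (NULL, NULL, PD); (NULL, NULL, PD)

LEFT JOIN keeps every row from `agents`; unmatched rows get NULL for `listings`'s columns.
Matching on a.agent_id = b.agent_id AND a.branch = b.branch. A NULL in a compared column never satisfies the condition.
- agent_id=5, branch=OC: no b row matches, row kept with b columns NULL.
- agent_id=NULL, branch=OC: no b row matches, row kept with b columns NULL.
- agent_id=7, branch=FL: no b row matches, row kept with b columns NULL.
- agent_id=5, branch=PD: no b row matches, row kept with b columns NULL.
- agent_id=7, branch=PD: no b row matches, row kept with b columns NULL.
- agent_id=6, branch=OC: no b row matches, row kept with b columns NULL.
- agent_id=1, branch=FL: no b row matches, row kept with b columns NULL.
After projecting and ordering:
b.agent_id | b.branch | a.branch
NULL | NULL | FL
NULL | NULL | FL
NULL | NULL | OC
NULL | NULL | OC
NULL | NULL | OC
NULL | NULL | PD
NULL | NULL | PD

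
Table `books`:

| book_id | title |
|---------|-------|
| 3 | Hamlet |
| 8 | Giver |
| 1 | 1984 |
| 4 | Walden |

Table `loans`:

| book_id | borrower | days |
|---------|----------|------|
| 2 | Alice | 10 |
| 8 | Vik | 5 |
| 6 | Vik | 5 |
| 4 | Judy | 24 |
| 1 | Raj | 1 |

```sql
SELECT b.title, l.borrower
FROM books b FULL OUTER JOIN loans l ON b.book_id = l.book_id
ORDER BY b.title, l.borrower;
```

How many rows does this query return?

6

FULL OUTER JOIN keeps every row from both sides; unmatched rows get NULL for the other side's columns.
Matching on b.book_id = l.book_id.
- b (book_id=3) has no partner → padded with NULL.
- b (book_id=8) pairs with 1 row(s) of l.
- b (book_id=1) pairs with 1 row(s) of l.
- b (book_id=4) pairs with 1 row(s) of l.
- 2 row(s) from l found no b partner → padded with NULL.
Total: 3 matched + 3 padded = 6 rows.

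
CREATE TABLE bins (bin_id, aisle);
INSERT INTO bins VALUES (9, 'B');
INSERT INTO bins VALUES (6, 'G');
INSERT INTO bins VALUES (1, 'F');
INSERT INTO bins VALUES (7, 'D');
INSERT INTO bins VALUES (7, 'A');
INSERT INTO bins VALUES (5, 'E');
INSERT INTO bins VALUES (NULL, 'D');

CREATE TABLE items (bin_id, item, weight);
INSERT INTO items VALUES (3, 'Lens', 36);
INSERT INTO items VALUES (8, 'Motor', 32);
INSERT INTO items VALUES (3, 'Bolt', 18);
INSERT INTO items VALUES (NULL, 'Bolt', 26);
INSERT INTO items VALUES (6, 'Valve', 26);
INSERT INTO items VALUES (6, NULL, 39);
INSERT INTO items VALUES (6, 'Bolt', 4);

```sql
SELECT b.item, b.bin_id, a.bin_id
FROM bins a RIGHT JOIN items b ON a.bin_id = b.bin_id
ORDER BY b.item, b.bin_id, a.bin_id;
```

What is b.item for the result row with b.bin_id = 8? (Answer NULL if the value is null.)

RIGHT JOIN keeps every row from `items`; unmatched rows get NULL for `bins`'s columns.
Matching on a.bin_id = b.bin_id. A NULL in a compared column never satisfies the condition.
- bin_id=9: no matching b row.
- bin_id=6: 3 matching b row(s), so 3 row(s) emitted.
- bin_id=1: no matching b row.
- bin_id=7: no matching b row.
- bin_id=7: no matching b row.
- bin_id=5: no matching b row.
- bin_id=NULL: no matching b row.
- 4 b row(s) had no a match → kept, a columns NULL.

Motor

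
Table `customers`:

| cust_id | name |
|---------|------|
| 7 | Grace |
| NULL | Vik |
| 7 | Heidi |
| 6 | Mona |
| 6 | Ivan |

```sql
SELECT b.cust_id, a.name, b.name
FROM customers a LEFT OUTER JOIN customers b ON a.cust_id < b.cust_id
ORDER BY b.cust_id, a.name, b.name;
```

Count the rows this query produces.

7

LEFT JOIN keeps every row from `customers a`; unmatched rows get NULL for `customers b`'s columns.
Matching on a.cust_id < b.cust_id. A NULL in a compared column never satisfies the condition.
- cust_id=7: no b row matches, row kept with b columns NULL.
- cust_id=NULL: no b row matches, row kept with b columns NULL.
- cust_id=7: no b row matches, row kept with b columns NULL.
- cust_id=6: 2 matching b row(s), so 2 row(s) emitted.
- cust_id=6: 2 matching b row(s), so 2 row(s) emitted.
Total: 4 matched + 3 padded = 7 rows.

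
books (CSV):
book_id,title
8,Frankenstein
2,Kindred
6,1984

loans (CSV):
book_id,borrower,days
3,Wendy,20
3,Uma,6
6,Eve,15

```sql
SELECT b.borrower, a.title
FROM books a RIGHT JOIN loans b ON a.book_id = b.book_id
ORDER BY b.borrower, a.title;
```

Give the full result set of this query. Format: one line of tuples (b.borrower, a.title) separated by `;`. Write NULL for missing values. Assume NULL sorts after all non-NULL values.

(Eve, 1984); (Uma, NULL); (Wendy, NULL)

RIGHT JOIN keeps every row from `loans`; unmatched rows get NULL for `books`'s columns.
Matching on a.book_id = b.book_id.
Matched pairs: 1; unmatched b rows kept: 2.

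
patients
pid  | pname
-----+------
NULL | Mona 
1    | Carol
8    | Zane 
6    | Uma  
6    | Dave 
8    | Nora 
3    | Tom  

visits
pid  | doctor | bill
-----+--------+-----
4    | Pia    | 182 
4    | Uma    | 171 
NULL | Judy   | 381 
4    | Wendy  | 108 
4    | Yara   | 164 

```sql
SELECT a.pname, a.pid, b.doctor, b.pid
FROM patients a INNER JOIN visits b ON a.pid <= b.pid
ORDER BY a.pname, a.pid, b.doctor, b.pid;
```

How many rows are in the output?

8

INNER JOIN keeps only pairs where the ON condition holds.
Matching on a.pid <= b.pid. A NULL in a compared column never satisfies the condition.
- a (pid=NULL) has no partner → excluded.
- a (pid=1) pairs with 4 row(s) of b.
- a (pid=8) has no partner → excluded.
- a (pid=6) has no partner → excluded.
- a (pid=6) has no partner → excluded.
- a (pid=8) has no partner → excluded.
- a (pid=3) pairs with 4 row(s) of b.
Total: 8 rows.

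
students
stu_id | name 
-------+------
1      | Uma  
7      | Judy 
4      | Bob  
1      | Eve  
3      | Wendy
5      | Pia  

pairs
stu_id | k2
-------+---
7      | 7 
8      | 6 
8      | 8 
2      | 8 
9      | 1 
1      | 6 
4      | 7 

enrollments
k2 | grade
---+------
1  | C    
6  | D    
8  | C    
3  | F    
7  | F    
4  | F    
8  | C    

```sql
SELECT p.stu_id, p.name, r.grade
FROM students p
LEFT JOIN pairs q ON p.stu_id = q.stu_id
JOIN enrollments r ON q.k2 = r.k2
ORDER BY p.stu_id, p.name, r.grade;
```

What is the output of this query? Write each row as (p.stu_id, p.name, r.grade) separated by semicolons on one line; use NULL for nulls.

(1, Eve, D); (1, Uma, D); (4, Bob, F); (7, Judy, F)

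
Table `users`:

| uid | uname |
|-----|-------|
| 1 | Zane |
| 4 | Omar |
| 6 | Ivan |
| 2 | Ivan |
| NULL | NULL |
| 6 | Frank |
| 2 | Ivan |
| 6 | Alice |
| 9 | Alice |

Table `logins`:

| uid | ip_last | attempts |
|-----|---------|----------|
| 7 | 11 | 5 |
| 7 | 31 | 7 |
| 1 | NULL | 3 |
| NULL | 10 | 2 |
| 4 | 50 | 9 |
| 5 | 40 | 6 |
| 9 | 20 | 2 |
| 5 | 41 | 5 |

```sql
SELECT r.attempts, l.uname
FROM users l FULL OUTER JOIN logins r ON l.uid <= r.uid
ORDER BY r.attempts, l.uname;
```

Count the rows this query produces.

37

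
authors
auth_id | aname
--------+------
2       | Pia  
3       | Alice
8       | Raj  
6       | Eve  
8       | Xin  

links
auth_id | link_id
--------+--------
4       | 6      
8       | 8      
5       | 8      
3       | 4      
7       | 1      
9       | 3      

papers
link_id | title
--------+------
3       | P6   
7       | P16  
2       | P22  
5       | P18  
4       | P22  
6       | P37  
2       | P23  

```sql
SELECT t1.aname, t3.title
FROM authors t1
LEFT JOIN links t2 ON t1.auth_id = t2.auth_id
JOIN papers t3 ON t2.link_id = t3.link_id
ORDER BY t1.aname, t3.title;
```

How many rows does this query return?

Evaluate left to right. First `authors t1 LEFT JOIN links t2` on auth_id: 5 row(s).
Then INNER JOIN `papers t3` on link_id: keep only rows whose t2.link_id appears in t3.
Result: 1 row(s).

1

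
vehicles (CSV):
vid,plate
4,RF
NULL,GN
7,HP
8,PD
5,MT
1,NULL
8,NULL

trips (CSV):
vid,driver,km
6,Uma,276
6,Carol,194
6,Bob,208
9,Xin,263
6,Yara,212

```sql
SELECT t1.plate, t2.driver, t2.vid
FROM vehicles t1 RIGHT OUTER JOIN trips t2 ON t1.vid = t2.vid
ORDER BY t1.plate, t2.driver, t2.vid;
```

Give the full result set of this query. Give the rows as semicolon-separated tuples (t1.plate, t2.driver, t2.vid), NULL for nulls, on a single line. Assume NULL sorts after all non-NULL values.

RIGHT JOIN keeps every row from `trips`; unmatched rows get NULL for `vehicles`'s columns.
Matching on t1.vid = t2.vid. A NULL in a compared column never satisfies the condition.
- t1[0] vid=4 → no match.
- t1[1] vid=NULL → no match.
- t1[2] vid=7 → no match.
- t1[3] vid=8 → no match.
- t1[4] vid=5 → no match.
- t1[5] vid=1 → no match.
- t1[6] vid=8 → no match.
- plus 5 unmatched t2 row(s), each kept with NULL t1 columns.
After projecting and ordering:
t1.plate | t2.driver | t2.vid
NULL | Bob | 6
NULL | Carol | 6
NULL | Uma | 6
NULL | Xin | 9
NULL | Yara | 6

(NULL, Bob, 6); (NULL, Carol, 6); (NULL, Uma, 6); (NULL, Xin, 9); (NULL, Yara, 6)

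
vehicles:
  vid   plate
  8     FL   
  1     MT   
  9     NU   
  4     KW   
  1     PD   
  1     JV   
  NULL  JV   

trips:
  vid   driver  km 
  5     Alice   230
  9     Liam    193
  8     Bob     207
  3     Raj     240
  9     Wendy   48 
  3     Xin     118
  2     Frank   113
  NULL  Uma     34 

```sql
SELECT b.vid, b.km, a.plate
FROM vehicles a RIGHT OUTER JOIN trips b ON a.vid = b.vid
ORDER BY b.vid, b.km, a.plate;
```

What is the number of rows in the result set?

RIGHT JOIN keeps every row from `trips`; unmatched rows get NULL for `vehicles`'s columns.
Matching on a.vid = b.vid. A NULL in a compared column never satisfies the condition.
- a (vid=8) pairs with 1 row(s) of b.
- a (vid=1) has no partner in b.
- a (vid=9) pairs with 2 row(s) of b.
- a (vid=4) has no partner in b.
- a (vid=1) has no partner in b.
- a (vid=1) has no partner in b.
- a (vid=NULL) has no partner in b.
- 5 row(s) from b found no a partner → padded with NULL.
Total: 3 matched + 5 padded = 8 rows.

8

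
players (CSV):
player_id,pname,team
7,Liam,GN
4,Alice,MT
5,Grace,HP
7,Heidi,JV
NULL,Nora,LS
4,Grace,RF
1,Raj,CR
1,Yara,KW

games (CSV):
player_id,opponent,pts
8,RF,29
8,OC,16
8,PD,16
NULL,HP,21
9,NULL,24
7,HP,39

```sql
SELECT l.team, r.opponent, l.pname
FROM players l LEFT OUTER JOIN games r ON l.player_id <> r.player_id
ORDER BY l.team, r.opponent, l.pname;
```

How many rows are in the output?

34

LEFT JOIN keeps every row from `players`; unmatched rows get NULL for `games`'s columns.
Matching on l.player_id <> r.player_id. A NULL in a compared column never satisfies the condition.
- l row (player_id=7): matches 4 r row(s) → 4 output row(s).
- l row (player_id=4): matches 5 r row(s) → 5 output row(s).
- l row (player_id=5): matches 5 r row(s) → 5 output row(s).
- l row (player_id=7): matches 4 r row(s) → 4 output row(s).
- l row (player_id=NULL): no match → kept, r columns NULL.
- l row (player_id=4): matches 5 r row(s) → 5 output row(s).
- l row (player_id=1): matches 5 r row(s) → 5 output row(s).
- l row (player_id=1): matches 5 r row(s) → 5 output row(s).
Total: 33 matched + 1 padded = 34 rows.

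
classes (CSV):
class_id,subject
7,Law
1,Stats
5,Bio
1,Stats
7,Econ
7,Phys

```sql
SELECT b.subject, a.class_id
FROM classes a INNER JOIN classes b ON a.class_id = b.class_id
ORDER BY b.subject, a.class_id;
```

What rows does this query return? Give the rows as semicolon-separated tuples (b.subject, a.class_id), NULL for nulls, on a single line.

(Bio, 5); (Econ, 7); (Econ, 7); (Econ, 7); (Law, 7); (Law, 7); (Law, 7); (Phys, 7); (Phys, 7); (Phys, 7); (Stats, 1); (Stats, 1); (Stats, 1); (Stats, 1)

INNER JOIN keeps only pairs where the ON condition holds.
Matching on a.class_id = b.class_id.
- a row (class_id=7): matches 3 b row(s) → 3 output row(s).
- a row (class_id=1): matches 2 b row(s) → 2 output row(s).
- a row (class_id=5): matches 1 b row(s) → 1 output row(s).
- a row (class_id=1): matches 2 b row(s) → 2 output row(s).
- a row (class_id=7): matches 3 b row(s) → 3 output row(s).
- a row (class_id=7): matches 3 b row(s) → 3 output row(s).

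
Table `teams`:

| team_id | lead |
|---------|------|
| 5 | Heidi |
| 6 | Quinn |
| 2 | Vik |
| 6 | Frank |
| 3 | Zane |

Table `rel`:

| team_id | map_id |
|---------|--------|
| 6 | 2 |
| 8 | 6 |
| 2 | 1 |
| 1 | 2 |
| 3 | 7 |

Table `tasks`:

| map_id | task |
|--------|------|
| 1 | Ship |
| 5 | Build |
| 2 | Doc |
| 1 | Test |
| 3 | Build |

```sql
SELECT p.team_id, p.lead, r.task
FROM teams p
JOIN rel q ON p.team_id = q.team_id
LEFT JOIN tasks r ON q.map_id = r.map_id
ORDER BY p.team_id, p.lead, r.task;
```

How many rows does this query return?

5

Joins associate left-to-right: teams INNER JOIN rel on team_id gives 4 intermediate row(s).
Then LEFT JOIN `tasks r` on map_id: each of those 4 rows is kept; rows whose q.map_id has no match in r get NULL for r's columns.
Result: 5 row(s).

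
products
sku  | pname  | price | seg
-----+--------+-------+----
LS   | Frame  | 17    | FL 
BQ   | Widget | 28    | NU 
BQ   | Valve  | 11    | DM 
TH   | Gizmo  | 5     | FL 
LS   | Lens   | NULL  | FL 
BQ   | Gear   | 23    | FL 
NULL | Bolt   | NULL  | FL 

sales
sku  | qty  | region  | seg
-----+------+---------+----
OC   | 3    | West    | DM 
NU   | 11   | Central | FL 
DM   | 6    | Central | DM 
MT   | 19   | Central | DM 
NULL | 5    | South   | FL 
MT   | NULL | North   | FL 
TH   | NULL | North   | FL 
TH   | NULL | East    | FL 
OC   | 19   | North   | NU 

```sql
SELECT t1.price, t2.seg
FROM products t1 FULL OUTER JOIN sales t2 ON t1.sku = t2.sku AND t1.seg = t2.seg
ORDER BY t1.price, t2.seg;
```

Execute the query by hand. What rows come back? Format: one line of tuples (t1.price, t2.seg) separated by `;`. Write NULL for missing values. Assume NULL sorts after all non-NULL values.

(5, FL); (5, FL); (11, NULL); (17, NULL); (23, NULL); (28, NULL); (NULL, DM); (NULL, DM); (NULL, DM); (NULL, FL); (NULL, FL); (NULL, FL); (NULL, NU); (NULL, NULL); (NULL, NULL)

FULL OUTER JOIN keeps every row from both sides; unmatched rows get NULL for the other side's columns.
Matching on t1.sku = t2.sku AND t1.seg = t2.seg. A NULL in a compared column never satisfies the condition.
Matched pairs: 2; unmatched t1 rows kept: 6; unmatched t2 rows kept: 7.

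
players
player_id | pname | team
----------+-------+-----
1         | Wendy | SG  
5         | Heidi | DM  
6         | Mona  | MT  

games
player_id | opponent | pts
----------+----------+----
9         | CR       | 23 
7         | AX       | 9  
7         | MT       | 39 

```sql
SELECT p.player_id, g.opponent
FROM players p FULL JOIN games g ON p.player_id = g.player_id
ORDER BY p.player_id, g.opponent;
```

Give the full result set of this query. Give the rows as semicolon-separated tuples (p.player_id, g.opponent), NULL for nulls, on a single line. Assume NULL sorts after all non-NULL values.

FULL OUTER JOIN keeps every row from both sides; unmatched rows get NULL for the other side's columns.
Matching on p.player_id = g.player_id.
- player_id=1: no g row matches, row kept with g columns NULL.
- player_id=5: no g row matches, row kept with g columns NULL.
- player_id=6: no g row matches, row kept with g columns NULL.
- 3 g row(s) had no p match → kept, p columns NULL.
After projecting and ordering:
p.player_id | g.opponent
1 | NULL
5 | NULL
6 | NULL
NULL | AX
NULL | CR
NULL | MT

(1, NULL); (5, NULL); (6, NULL); (NULL, AX); (NULL, CR); (NULL, MT)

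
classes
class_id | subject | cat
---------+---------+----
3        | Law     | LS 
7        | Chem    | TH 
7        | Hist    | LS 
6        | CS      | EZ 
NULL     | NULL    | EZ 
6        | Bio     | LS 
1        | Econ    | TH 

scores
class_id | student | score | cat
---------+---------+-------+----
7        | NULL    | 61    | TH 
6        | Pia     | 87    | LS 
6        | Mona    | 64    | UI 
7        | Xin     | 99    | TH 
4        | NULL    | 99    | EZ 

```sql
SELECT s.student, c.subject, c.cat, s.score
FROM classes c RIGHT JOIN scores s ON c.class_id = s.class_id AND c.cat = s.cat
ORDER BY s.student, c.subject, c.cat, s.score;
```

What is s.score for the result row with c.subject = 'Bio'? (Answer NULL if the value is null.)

87

RIGHT JOIN keeps every row from `scores`; unmatched rows get NULL for `classes`'s columns.
Matching on c.class_id = s.class_id AND c.cat = s.cat. A NULL in a compared column never satisfies the condition.
- class_id=3, cat=LS: no matching s row.
- class_id=7, cat=TH: 2 matching s row(s), so 2 row(s) emitted.
- class_id=7, cat=LS: no matching s row.
- class_id=6, cat=EZ: no matching s row.
- class_id=NULL, cat=EZ: no matching s row.
- class_id=6, cat=LS: 1 matching s row(s), so 1 row(s) emitted.
- class_id=1, cat=TH: no matching s row.
- 2 s row(s) had no c match → kept, c columns NULL.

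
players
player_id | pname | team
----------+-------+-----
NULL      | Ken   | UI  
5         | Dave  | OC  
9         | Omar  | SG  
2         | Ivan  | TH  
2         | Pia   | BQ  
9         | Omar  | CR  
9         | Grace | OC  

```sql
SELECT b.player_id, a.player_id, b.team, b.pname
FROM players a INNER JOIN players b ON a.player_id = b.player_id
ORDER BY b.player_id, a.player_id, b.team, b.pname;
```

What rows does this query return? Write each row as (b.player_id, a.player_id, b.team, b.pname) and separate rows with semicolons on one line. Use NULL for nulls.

(2, 2, BQ, Pia); (2, 2, BQ, Pia); (2, 2, TH, Ivan); (2, 2, TH, Ivan); (5, 5, OC, Dave); (9, 9, CR, Omar); (9, 9, CR, Omar); (9, 9, CR, Omar); (9, 9, OC, Grace); (9, 9, OC, Grace); (9, 9, OC, Grace); (9, 9, SG, Omar); (9, 9, SG, Omar); (9, 9, SG, Omar)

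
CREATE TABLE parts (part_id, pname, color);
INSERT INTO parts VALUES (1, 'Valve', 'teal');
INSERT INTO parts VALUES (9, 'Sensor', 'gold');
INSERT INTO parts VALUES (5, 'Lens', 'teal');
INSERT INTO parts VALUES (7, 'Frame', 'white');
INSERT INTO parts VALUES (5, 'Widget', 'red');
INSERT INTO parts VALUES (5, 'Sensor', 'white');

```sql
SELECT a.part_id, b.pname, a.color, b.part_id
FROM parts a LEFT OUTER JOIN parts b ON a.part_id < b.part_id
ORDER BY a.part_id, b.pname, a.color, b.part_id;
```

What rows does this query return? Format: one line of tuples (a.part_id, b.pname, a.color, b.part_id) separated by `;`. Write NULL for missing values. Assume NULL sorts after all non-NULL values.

(1, Frame, teal, 7); (1, Lens, teal, 5); (1, Sensor, teal, 5); (1, Sensor, teal, 9); (1, Widget, teal, 5); (5, Frame, red, 7); (5, Frame, teal, 7); (5, Frame, white, 7); (5, Sensor, red, 9); (5, Sensor, teal, 9); (5, Sensor, white, 9); (7, Sensor, white, 9); (9, NULL, gold, NULL)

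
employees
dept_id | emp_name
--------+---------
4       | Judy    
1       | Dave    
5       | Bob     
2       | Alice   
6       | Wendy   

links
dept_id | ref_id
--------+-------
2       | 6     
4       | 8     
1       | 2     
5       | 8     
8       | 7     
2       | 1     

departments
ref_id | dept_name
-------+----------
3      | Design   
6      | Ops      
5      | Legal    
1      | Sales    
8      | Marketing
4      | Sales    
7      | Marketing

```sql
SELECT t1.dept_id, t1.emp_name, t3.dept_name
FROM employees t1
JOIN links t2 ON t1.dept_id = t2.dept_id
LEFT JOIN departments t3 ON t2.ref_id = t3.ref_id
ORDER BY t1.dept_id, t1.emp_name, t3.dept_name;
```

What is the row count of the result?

5

Evaluate left to right. First `employees t1 INNER JOIN links t2` on dept_id: 5 row(s).
Then LEFT JOIN `departments t3` on ref_id: each of those 5 rows is kept; rows whose t2.ref_id has no match in t3 get NULL for t3's columns.
Result: 5 row(s).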